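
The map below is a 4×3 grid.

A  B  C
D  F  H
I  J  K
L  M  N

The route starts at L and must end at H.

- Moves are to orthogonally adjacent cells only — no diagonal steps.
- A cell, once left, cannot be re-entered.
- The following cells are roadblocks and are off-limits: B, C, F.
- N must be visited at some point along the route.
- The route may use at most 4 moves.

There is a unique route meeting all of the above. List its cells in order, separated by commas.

The budget equals the shortest possible length, so every move has to be on a shortest route through the required cells.
Route from L: 2× right (reaching N), 2× up (reaching H) — 4 moves in all.
Check: all required cells visited; 4 ≤ 4 moves.

L, M, N, K, H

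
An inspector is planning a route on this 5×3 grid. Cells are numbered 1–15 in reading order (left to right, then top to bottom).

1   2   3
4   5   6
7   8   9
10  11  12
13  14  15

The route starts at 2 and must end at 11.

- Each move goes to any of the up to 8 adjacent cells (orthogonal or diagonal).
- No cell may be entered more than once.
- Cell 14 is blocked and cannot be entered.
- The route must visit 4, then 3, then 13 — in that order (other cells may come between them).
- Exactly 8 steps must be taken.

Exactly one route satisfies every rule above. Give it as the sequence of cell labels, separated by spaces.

The waypoints must appear in the order 4, 3, 13, with no cell reused.
Route from 2: down-left to 4, right to 5, up-right to 3, down to 6, 2× down-left (reaching 10), down to 13, up-right to 11 — 8 moves in all.
Check: order respected (4 at step 1, 3 at step 3, 13 at step 7); 8 moves as required.

2 4 5 3 6 8 10 13 11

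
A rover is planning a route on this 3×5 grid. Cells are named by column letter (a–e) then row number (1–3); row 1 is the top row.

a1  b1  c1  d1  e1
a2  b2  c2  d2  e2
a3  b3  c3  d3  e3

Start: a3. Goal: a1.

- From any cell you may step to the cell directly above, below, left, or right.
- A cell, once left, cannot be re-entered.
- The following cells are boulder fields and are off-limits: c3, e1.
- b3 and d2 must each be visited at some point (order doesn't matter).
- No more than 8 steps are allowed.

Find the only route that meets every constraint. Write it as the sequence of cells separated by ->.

a3 -> b3 -> b2 -> c2 -> d2 -> d1 -> c1 -> b1 -> a1

The 8-move cap with required stops at b3, d2 leaves no slack for detours.
Route from a3: right to b3, up to b2, 2× right (reaching d2), up to d1, 3× left (reaching a1) — 8 moves in all.
Check: all required cells visited; 8 ≤ 8 moves.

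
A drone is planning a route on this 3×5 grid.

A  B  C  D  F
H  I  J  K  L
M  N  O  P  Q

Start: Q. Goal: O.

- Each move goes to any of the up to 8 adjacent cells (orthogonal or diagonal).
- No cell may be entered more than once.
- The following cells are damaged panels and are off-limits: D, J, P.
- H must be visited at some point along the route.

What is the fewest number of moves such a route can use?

Any route passes through H somewhere between Q and O. Summing Chebyshev distances along the two legs (Q → H → O) gives a lower bound of 4 + 2 = 6 moves.
A route of 6 moves achieves this: Q → K → C → B → H → I → O.
Since 6 matches the lower bound, it is optimal.

6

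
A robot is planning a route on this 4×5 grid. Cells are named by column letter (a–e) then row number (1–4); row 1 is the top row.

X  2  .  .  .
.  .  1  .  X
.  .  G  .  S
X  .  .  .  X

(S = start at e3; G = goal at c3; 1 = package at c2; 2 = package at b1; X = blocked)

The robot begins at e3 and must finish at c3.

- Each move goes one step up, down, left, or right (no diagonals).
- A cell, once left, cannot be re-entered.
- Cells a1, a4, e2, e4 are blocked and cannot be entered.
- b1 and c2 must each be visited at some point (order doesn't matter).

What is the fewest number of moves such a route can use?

8

Any route passes through b1 and c2 in some order between e3 and c3. Summing Manhattan distances along each leg and taking the cheapest ordering (e3 → c2 → b1 → c3) gives a lower bound of 3 + 2 + 3 = 8 moves.
A route of 8 moves achieves this: e3 → d3 → d2 → d1 → c1 → b1 → b2 → c2 → c3.
Since 8 matches the lower bound, it is optimal.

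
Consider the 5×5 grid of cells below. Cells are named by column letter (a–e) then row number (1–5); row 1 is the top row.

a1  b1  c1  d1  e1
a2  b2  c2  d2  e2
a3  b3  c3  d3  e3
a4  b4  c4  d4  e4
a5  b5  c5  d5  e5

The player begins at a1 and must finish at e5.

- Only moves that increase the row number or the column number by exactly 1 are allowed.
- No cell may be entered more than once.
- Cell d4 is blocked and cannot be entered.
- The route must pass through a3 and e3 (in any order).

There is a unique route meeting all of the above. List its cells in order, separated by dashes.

Moves only go right or down, so the column and row indices never decrease.
Route from a1: 2× down (reaching a3), 4× right (reaching e3), 2× down (reaching e5) — 8 moves in all.
Check: all required cells visited.

a1 - a2 - a3 - b3 - c3 - d3 - e3 - e4 - e5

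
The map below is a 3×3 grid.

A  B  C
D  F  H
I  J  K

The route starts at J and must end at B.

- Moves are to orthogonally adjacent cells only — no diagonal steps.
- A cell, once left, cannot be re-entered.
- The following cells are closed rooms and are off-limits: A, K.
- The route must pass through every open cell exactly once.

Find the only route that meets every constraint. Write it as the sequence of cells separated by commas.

Need to visit all 7 open cells exactly once, starting at J and ending at B.
Cell I has only two open neighbours (D and J), so the path must pass straight through it: one of those is the cell it's entered from and the other is where it exits.
Route from J: left 1 to I, up 1 to D, right 2 to H, up 1 to C, left 1 to B — 6 moves in all.
Check: all 7 open cells covered.

J, I, D, F, H, C, B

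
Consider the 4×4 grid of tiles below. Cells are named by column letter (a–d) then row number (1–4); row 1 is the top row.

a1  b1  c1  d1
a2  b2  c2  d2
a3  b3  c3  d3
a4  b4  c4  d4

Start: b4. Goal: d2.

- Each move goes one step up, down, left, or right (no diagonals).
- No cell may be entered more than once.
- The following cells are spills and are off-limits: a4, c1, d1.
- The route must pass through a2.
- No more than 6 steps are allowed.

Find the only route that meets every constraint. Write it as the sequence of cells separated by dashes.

Any route must reach a2 and still end at d2 within 6 moves, so the order of the required stops is forced.
Route from b4: up 1 to b3, left 1 to a3, up 1 to a2, right 3 to d2 — 6 moves in all.
Check: all required cells visited; 6 ≤ 6 moves.

b4 - b3 - a3 - a2 - b2 - c2 - d2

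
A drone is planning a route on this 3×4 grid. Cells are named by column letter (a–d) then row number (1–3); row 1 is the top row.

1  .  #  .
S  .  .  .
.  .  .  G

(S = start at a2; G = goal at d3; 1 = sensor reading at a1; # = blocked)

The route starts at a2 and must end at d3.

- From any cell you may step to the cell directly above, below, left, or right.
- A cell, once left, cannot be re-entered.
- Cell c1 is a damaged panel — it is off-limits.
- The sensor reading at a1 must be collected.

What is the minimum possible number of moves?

6

Any route passes through a1 somewhere between a2 and d3. Summing Manhattan distances along the two legs (a2 → a1 → d3) gives a lower bound of 1 + 5 = 6 moves.
A route of 6 moves achieves this: a2 → a1 → b1 → b2 → b3 → c3 → d3.
Since 6 matches the lower bound, it is optimal.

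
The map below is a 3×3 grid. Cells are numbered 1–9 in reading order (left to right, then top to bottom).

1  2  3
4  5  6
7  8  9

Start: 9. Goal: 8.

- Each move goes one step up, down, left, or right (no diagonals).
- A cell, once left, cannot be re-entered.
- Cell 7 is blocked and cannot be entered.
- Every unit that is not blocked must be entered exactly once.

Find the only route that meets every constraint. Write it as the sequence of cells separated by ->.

9 -> 6 -> 3 -> 2 -> 1 -> 4 -> 5 -> 8

Need to visit all 8 open cells exactly once, starting at 9 and ending at 8.
Route from 9: 2× up (reaching 3), 2× left (reaching 1), down to 4, right to 5, down to 8 — 7 moves in all.
Check: all 8 open cells covered.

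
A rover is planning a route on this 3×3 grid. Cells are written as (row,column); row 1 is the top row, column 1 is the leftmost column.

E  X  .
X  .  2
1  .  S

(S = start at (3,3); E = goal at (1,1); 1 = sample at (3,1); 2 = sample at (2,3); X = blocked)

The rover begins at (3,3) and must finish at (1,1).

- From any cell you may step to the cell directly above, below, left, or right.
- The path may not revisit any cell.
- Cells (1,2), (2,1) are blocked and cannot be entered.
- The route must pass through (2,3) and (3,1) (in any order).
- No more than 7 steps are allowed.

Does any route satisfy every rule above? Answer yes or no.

no

The blocked cells wall (1,1) off from (3,3) completely — no sequence of moves reaches it at all, so no route can satisfy the rules.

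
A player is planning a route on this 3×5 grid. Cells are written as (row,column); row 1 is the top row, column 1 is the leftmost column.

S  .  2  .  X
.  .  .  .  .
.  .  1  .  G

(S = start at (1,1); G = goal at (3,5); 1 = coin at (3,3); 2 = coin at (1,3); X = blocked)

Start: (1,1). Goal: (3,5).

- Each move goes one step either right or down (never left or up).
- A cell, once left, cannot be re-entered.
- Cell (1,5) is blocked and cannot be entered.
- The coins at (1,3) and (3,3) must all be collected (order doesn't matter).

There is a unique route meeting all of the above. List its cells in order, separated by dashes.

Moves only go right or down, so the column and row indices never decrease.
Route from (1,1): right 2 to (1,3), down 2 to (3,3), right 2 to (3,5) — 6 moves in all.
Check: all required cells visited.

(1,1) - (1,2) - (1,3) - (2,3) - (3,3) - (3,4) - (3,5)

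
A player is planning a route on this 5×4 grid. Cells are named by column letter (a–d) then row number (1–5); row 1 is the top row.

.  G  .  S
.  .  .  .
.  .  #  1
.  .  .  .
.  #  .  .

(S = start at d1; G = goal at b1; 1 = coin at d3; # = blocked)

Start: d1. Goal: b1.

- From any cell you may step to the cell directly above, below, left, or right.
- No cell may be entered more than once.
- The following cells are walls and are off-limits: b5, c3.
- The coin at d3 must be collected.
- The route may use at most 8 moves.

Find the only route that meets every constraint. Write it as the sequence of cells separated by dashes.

d1 - d2 - d3 - d4 - c4 - b4 - b3 - b2 - b1

Any route must reach d3 and still end at b1 within 8 moves, so the order of the required stops is forced.
Route from d1: 3× down (reaching d4), 2× left (reaching b4), 3× up (reaching b1) — 8 moves in all.
Check: all required cells visited; 8 ≤ 8 moves.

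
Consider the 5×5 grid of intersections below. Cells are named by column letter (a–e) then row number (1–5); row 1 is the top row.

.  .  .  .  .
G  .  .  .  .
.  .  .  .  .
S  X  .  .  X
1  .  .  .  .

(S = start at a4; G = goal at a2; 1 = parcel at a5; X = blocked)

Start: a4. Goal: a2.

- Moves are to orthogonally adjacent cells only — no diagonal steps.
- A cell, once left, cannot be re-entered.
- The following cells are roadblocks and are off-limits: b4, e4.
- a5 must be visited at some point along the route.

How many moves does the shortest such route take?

8

Any route passes through a5 somewhere between a4 and a2. Summing Manhattan distances along the two legs (a4 → a5 → a2) gives a lower bound of 1 + 3 = 4 moves.
The shortest route satisfying every rule uses 8 moves: a4 → a5 → b5 → c5 → c4 → c3 → c2 → b2 → a2.
The bound of 4 isn't tight here; checking systematically, no route of length 4 through 7 satisfies every constraint (on a 4-connected grid the length of any start-to-goal walk has the same parity as the Manhattan bound, so only lengths 4, 6, 8, … need checking), so 8 is the minimum.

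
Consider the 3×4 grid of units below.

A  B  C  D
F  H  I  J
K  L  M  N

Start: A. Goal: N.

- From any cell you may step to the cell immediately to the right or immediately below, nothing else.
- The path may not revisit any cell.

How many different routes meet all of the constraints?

A right/down-only route from A to N makes exactly 2 down-moves and 3 right-moves in some order.
With no other constraints that would be C(5,2) = 10 routes.
That gives 10 routes.

10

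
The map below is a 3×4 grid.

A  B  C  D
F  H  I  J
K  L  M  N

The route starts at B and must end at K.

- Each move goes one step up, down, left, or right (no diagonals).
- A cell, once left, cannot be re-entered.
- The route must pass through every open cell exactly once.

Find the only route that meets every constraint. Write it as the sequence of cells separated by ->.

B -> A -> F -> H -> I -> C -> D -> J -> N -> M -> L -> K

Need to visit all 12 open cells exactly once, starting at B and ending at K.
Route from B: left 1 to A, down 1 to F, right 2 to I, up 1 to C, right 1 to D, down 2 to N, left 3 to K — 11 moves in all.
Check: all 12 open cells covered.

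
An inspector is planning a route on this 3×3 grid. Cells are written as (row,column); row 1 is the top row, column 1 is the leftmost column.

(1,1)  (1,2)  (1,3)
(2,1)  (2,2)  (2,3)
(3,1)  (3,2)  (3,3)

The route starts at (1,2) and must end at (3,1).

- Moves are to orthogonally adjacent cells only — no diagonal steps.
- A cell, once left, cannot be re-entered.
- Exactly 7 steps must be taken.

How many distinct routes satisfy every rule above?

Need simple routes of exactly 7 moves from (1,2) to (3,1) (Manhattan distance 3, so 2 moves are spent on a detour and 2 undoing it).
Enumerating: (1,2) (1,1) (2,1) (2,2) (2,3) (3,3) (3,2) (3,1) | (1,2) (1,3) (2,3) (3,3) (3,2) (2,2) (2,1) (3,1).
That gives 2 routes.

2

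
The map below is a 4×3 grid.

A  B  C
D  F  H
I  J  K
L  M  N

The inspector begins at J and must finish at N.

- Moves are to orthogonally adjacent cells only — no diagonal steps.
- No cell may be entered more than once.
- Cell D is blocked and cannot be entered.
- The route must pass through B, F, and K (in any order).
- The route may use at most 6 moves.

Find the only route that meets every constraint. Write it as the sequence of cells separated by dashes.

The budget equals the shortest possible length, so every move has to be on a shortest route through the required cells.
Route from J: 2× up (reaching B), right to C, 3× down (reaching N) — 6 moves in all.
Check: all required cells visited; 6 ≤ 6 moves.

J - F - B - C - H - K - N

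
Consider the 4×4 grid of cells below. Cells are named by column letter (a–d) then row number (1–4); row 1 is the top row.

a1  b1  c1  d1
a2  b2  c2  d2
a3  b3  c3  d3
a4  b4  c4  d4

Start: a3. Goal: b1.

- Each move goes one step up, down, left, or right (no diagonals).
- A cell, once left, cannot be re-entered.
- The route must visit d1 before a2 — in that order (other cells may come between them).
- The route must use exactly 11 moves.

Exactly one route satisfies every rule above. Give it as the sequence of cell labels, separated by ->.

a3 -> b3 -> c3 -> d3 -> d2 -> d1 -> c1 -> c2 -> b2 -> a2 -> a1 -> b1

The waypoints must appear in the order d1, a2, with no cell reused.
Route from a3: 3× right (reaching d3), 2× up (reaching d1), left to c1, down to c2, 2× left (reaching a2), up to a1, right to b1 — 11 moves in all.
Check: order respected (d1 at step 5, a2 at step 9); 11 moves as required.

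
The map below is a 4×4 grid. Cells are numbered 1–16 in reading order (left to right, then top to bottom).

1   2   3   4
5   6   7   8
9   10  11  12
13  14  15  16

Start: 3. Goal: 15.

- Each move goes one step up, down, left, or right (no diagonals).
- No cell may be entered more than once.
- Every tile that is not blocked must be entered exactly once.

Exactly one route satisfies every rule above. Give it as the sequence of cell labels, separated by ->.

Need to visit all 16 open cells exactly once, starting at 3 and ending at 15.
Cell 4 has only two open neighbours (8 and 3), so the path must pass straight through it: one of those is the cell it's entered from and the other is where it exits.
Route from 3: right 1 to 4, down 1 to 8, left 2 to 6, up 1 to 2, left 1 to 1, down 3 to 13, right 1 to 14, up 1 to 10, right 2 to 12, down 1 to 16, left 1 to 15 — 15 moves in all.
Check: all 16 open cells covered.

3 -> 4 -> 8 -> 7 -> 6 -> 2 -> 1 -> 5 -> 9 -> 13 -> 14 -> 10 -> 11 -> 12 -> 16 -> 15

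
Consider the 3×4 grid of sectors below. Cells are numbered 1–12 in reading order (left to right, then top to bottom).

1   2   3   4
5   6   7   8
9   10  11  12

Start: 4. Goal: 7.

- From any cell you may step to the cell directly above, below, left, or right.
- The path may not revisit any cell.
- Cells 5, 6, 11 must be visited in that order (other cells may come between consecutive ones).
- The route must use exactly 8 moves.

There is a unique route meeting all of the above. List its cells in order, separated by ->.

4 -> 3 -> 2 -> 1 -> 5 -> 6 -> 10 -> 11 -> 7

The waypoints must appear in the order 5, 6, 11, with no cell reused.
Route from 4: left 3 to 1, down 1 to 5, right 1 to 6, down 1 to 10, right 1 to 11, up 1 to 7 — 8 moves in all.
Check: order respected (5 at step 4, 6 at step 5, 11 at step 7); 8 moves as required.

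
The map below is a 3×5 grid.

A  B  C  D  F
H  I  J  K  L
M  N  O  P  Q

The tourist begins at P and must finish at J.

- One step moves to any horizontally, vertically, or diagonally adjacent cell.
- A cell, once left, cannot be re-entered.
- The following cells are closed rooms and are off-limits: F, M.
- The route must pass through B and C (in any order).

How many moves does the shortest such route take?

4

Any route passes through B and C in some order between P and J. Summing Chebyshev distances along each leg and taking the cheapest ordering (P → C → B → J) gives a lower bound of 2 + 1 + 1 = 4 moves.
A route of 4 moves achieves this: P → K → C → B → J.
Since 4 matches the lower bound, it is optimal.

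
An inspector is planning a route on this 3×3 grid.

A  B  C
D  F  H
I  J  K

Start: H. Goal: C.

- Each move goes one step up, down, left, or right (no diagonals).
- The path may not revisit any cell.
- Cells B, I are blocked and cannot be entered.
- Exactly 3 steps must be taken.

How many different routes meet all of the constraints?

Need simple routes of exactly 3 moves from H to C (Manhattan distance 1, so 1 moves are spent on a detour and 1 undoing it).
No route satisfies every constraint, so the count is 0.

0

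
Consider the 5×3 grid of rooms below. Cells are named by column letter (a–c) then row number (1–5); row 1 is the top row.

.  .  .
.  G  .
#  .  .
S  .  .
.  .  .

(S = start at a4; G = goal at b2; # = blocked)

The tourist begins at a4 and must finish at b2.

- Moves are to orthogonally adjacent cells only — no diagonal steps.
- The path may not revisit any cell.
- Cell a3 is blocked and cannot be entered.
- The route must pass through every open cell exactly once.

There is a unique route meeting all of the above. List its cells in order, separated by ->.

a4 -> a5 -> b5 -> c5 -> c4 -> b4 -> b3 -> c3 -> c2 -> c1 -> b1 -> a1 -> a2 -> b2

Need to visit all 14 open cells exactly once, starting at a4 and ending at b2.
Cell a2 has only two open neighbours (a1 and b2), so the path must pass straight through it: one of those is the cell it's entered from and the other is where it exits.
Route from a4: down 1 to a5, right 2 to c5, up 1 to c4, left 1 to b4, up 1 to b3, right 1 to c3, up 2 to c1, left 2 to a1, down 1 to a2, right 1 to b2 — 13 moves in all.
Check: all 14 open cells covered.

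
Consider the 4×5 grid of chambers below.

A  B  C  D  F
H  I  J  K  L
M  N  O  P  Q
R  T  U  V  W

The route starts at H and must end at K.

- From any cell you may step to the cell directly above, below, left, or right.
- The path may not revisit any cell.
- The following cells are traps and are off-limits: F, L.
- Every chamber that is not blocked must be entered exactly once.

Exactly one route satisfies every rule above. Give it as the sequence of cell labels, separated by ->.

Need to visit all 18 open cells exactly once, starting at H and ending at K.
Cell R has only two open neighbours (M and T), so the path must pass straight through it: one of those is the cell it's entered from and the other is where it exits.
Route from H: up 1 to A, right 1 to B, down 2 to N, left 1 to M, down 1 to R, right 4 to W, up 1 to Q, left 2 to O, up 2 to C, right 1 to D, down 1 to K — 17 moves in all.
Check: all 18 open cells covered.

H -> A -> B -> I -> N -> M -> R -> T -> U -> V -> W -> Q -> P -> O -> J -> C -> D -> K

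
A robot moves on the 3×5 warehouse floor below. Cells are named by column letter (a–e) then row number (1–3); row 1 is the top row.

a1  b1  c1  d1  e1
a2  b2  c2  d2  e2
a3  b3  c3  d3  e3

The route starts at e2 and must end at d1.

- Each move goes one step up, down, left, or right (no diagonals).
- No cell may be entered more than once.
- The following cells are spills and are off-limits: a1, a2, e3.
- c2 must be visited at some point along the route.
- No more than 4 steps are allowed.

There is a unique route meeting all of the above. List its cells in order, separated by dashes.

The 4-move cap with required stops at c2 leaves no slack for detours.
Route from e2: 2× left (reaching c2), up to c1, right to d1 — 4 moves in all.
Check: all required cells visited; 4 ≤ 4 moves.

e2 - d2 - c2 - c1 - d1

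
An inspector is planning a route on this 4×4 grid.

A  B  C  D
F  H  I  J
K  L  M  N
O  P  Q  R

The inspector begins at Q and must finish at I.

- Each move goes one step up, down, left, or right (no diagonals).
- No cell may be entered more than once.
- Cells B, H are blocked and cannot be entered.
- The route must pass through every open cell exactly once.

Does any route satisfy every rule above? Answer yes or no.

Cell A has only one open neighbour but is neither the start nor the goal, so a Hamiltonian route would have to both enter and leave it through the same neighbour — impossible without revisiting.

no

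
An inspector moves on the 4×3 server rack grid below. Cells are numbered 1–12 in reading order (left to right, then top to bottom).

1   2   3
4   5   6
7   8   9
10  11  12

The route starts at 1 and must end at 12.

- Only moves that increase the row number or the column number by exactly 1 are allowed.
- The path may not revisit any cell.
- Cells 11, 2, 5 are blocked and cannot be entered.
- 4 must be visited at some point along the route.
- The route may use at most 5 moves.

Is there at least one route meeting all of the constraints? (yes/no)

yes

One route that works: 1 → 4 → 7 → 8 → 9 → 12.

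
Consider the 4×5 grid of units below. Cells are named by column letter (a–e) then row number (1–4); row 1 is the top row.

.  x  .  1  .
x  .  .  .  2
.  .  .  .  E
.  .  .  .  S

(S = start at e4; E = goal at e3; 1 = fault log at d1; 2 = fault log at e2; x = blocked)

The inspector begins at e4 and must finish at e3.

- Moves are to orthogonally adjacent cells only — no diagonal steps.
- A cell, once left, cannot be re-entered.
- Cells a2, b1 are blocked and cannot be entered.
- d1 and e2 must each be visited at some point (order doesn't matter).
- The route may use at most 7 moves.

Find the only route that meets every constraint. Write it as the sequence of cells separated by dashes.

The 7-move cap with required stops at d1, e2 leaves no slack for detours.
Route from e4: left to d4, 3× up (reaching d1), right to e1, 2× down (reaching e3) — 7 moves in all.
Check: all required cells visited; 7 ≤ 7 moves.

e4 - d4 - d3 - d2 - d1 - e1 - e2 - e3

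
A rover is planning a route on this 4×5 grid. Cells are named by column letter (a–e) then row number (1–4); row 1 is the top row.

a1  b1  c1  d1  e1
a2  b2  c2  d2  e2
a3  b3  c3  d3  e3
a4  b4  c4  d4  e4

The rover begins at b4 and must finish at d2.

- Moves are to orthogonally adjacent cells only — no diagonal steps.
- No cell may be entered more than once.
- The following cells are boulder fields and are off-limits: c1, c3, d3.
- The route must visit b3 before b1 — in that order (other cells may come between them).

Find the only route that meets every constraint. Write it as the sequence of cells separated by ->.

b4 -> b3 -> a3 -> a2 -> a1 -> b1 -> b2 -> c2 -> d2

The waypoints must appear in the order b3, b1, with no cell reused.
Route from b4: up to b3, left to a3, 2× up (reaching a1), right to b1, down to b2, 2× right (reaching d2) — 8 moves in all.
Check: order respected (b3 at step 1, b1 at step 5).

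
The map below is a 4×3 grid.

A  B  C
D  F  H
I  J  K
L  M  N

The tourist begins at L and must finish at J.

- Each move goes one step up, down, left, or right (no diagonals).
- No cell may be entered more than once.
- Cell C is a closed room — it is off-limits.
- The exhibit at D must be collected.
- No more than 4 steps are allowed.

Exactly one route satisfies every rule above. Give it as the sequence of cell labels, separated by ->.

L -> I -> D -> F -> J

Any route must reach D and still end at J within 4 moves, so the order of the required stops is forced.
Route from L: 2× up (reaching D), right to F, down to J — 4 moves in all.
Check: all required cells visited; 4 ≤ 4 moves.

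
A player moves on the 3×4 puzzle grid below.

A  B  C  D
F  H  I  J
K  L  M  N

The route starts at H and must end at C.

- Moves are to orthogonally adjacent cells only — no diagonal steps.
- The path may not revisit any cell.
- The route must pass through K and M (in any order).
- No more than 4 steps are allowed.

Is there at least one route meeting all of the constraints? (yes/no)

no

Even ignoring the no-revisit rule, getting from H to C, taking the cheapest ordering H → K → M → C needs at least 2 + 2 + 2 = 6 moves (Manhattan distance per leg), which exceeds the 4-move limit.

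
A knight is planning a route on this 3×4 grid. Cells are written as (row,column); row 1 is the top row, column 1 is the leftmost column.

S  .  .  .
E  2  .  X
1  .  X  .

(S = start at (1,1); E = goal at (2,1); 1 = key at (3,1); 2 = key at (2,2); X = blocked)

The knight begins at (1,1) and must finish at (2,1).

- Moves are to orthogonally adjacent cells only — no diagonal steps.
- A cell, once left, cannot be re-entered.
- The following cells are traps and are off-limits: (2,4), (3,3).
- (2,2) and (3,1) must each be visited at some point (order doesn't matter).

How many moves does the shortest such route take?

5

Any route passes through (2,2) and (3,1) in some order between (1,1) and (2,1). Summing Manhattan distances along each leg and taking the cheapest ordering ((1,1) → (3,1) → (2,2) → (2,1)) gives a lower bound of 2 + 2 + 1 = 5 moves.
A route of 5 moves achieves this: (1,1) → (1,2) → (2,2) → (3,2) → (3,1) → (2,1).
Since 5 matches the lower bound, it is optimal.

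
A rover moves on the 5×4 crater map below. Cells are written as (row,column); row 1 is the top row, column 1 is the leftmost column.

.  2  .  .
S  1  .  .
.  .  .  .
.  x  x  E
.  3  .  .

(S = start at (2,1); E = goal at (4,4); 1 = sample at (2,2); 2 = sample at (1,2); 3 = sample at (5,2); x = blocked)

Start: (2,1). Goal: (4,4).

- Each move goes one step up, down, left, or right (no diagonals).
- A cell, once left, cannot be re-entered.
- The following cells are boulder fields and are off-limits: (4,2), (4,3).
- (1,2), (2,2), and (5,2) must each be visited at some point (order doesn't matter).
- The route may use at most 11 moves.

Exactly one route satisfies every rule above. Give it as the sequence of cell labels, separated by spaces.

Any route must reach (1,2), (2,2), and (5,2) and still end at (4,4) within 11 moves, so the order of the required stops is forced.
Route from (2,1): up 1 to (1,1), right 1 to (1,2), down 2 to (3,2), left 1 to (3,1), down 2 to (5,1), right 3 to (5,4), up 1 to (4,4) — 11 moves in all.
Check: all required cells visited; 11 ≤ 11 moves.

(2,1) (1,1) (1,2) (2,2) (3,2) (3,1) (4,1) (5,1) (5,2) (5,3) (5,4) (4,4)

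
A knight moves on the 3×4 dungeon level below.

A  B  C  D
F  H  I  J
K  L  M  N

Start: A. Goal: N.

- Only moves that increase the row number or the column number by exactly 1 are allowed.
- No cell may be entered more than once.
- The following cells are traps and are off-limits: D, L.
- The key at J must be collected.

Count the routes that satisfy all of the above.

A right/down-only route from A to N makes exactly 2 down-moves and 3 right-moves in some order.
With no other constraints that would be C(5,2) = 10 routes.
Split at J and multiply the segment counts (each segment already excludes blocked cells): A→J: 3; J→N: 1; product = 3.
That gives 3 routes.

3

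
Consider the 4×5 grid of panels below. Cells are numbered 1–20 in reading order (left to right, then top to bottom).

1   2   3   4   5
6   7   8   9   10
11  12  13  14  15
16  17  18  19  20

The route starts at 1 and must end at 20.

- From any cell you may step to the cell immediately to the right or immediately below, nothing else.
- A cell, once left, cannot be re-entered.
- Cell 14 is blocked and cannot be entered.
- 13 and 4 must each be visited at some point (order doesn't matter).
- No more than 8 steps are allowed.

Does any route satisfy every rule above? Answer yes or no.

13 is below but to the left of 4: going 4 → 13 would need a leftward move and 13 → 4 an upward move, so no right/down-only route can visit both required cells.

no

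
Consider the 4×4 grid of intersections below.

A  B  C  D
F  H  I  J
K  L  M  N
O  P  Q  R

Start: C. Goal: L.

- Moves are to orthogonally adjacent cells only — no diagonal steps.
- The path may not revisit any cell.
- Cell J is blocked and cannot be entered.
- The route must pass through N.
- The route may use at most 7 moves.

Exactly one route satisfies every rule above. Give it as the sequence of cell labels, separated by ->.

C -> I -> M -> N -> R -> Q -> P -> L

The 7-move cap with required stops at N leaves no slack for detours.
Route from C: down 2 to M, right 1 to N, down 1 to R, left 2 to P, up 1 to L — 7 moves in all.
Check: all required cells visited; 7 ≤ 7 moves.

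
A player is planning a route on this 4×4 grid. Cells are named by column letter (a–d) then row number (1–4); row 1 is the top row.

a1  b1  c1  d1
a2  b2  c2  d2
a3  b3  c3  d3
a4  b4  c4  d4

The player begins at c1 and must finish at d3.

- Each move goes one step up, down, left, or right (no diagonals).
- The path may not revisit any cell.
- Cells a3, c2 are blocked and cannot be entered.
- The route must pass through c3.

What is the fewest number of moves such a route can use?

5

Any route passes through c3 somewhere between c1 and d3. Summing Manhattan distances along the two legs (c1 → c3 → d3) gives a lower bound of 2 + 1 = 3 moves.
That bound ignores the blocked cells. Measuring each leg by the fewest moves that actually steer around them (c1→c3: 4; c3→d3: 1) raises the lower bound to 5.
A route of 5 moves exists: c1 → b1 → b2 → b3 → c3 → d3.
Since 5 matches that lower bound, it is optimal.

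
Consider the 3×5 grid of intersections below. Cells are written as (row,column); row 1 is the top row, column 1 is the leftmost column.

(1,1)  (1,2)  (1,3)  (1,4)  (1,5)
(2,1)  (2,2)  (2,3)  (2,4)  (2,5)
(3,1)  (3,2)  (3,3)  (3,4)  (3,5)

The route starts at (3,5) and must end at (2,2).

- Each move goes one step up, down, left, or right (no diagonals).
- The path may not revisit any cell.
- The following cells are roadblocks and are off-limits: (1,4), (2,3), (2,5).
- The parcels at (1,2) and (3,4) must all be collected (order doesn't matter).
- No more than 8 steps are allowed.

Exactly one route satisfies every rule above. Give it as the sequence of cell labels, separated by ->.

The budget equals the shortest possible length, so every move has to be on a shortest route through the required cells.
Route from (3,5): left 4 to (3,1), up 2 to (1,1), right 1 to (1,2), down 1 to (2,2) — 8 moves in all.
Check: all required cells visited; 8 ≤ 8 moves.

(3,5) -> (3,4) -> (3,3) -> (3,2) -> (3,1) -> (2,1) -> (1,1) -> (1,2) -> (2,2)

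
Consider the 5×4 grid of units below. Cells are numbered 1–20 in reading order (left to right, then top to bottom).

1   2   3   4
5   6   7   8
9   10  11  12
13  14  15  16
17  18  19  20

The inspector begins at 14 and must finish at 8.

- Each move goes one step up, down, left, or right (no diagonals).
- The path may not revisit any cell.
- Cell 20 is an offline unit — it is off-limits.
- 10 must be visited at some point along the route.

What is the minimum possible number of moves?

4

Any route passes through 10 somewhere between 14 and 8. Summing Manhattan distances along the two legs (14 → 10 → 8) gives a lower bound of 1 + 3 = 4 moves.
A route of 4 moves achieves this: 14 → 10 → 6 → 7 → 8.
Since 4 matches the lower bound, it is optimal.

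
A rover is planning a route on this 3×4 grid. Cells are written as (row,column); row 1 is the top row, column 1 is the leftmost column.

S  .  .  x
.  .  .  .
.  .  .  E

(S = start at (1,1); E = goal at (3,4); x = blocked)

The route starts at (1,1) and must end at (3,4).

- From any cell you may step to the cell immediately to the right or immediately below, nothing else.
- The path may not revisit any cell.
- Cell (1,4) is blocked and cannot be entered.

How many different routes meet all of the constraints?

9

A right/down-only route from (1,1) to (3,4) makes exactly 2 down-moves and 3 right-moves in some order.
With no other constraints that would be C(5,2) = 10 routes.
Subtract routes through each blocked cell (inclusion–exclusion for overlaps): − through (1,4): 1 → 9.
That gives 9 routes.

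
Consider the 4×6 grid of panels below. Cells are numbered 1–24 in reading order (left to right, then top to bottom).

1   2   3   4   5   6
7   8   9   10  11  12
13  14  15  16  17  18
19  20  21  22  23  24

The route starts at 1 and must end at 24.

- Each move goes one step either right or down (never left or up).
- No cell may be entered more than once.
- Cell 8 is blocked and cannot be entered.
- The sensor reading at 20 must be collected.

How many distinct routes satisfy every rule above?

A right/down-only route from 1 to 24 makes exactly 3 down-moves and 5 right-moves in some order.
With no other constraints that would be C(8,3) = 56 routes.
Split at 20 and multiply the segment counts (each segment already excludes blocked cells): 1→20: 2; 20→24: 1; product = 2.
That gives 2 routes.

2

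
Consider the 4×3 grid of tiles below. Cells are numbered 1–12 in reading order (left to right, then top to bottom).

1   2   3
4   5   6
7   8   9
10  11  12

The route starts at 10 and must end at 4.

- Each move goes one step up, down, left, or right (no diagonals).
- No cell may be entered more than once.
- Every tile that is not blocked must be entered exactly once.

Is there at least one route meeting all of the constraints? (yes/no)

Colour the cells like a checkerboard: each orthogonal step flips colour, so a Hamiltonian route alternates colours. Here there are 6 cells of one colour and 6 of the other, with start on the same colour as the goal — the counts and endpoints can't be arranged into an alternating sequence of length 12, so no Hamiltonian route exists.

no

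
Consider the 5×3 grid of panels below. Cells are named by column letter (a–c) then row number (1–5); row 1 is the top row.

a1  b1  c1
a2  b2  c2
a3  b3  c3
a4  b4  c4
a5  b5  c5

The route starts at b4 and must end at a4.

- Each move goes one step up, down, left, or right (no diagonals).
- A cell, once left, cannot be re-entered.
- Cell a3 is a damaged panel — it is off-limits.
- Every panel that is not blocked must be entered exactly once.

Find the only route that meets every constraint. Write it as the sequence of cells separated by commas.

Need to visit all 14 open cells exactly once, starting at b4 and ending at a4.
Cell c1 has only two open neighbours (c2 and b1), so the path must pass straight through it: one of those is the cell it's entered from and the other is where it exits.
Route from b4: up 2 to b2, left 1 to a2, up 1 to a1, right 2 to c1, down 4 to c5, left 2 to a5, up 1 to a4 — 13 moves in all.
Check: all 14 open cells covered.

b4, b3, b2, a2, a1, b1, c1, c2, c3, c4, c5, b5, a5, a4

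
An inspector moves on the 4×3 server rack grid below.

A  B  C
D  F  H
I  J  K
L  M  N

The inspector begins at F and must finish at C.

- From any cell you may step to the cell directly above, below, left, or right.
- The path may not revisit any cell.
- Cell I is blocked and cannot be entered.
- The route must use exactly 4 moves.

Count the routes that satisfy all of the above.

Need simple routes of exactly 4 moves from F to C (Manhattan distance 2, so 1 moves are spent on a detour and 1 undoing it).
Enumerating: F J K H C | F D A B C.
That gives 2 routes.

2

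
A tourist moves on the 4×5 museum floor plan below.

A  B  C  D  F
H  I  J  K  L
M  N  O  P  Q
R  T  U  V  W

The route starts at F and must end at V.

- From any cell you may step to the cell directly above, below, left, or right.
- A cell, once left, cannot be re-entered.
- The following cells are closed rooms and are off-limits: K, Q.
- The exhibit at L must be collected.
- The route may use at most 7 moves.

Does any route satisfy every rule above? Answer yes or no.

L must be visited but has only one open neighbour (F), and it is neither the start nor the goal — the route would have to enter and leave through F, re-entering it.

no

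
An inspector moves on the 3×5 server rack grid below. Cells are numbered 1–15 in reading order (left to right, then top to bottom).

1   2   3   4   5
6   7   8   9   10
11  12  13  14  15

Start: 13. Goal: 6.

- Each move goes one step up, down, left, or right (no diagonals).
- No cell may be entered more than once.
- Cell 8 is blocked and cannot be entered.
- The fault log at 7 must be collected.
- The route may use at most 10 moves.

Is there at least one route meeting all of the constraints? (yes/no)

One route that works: 13 → 12 → 7 → 6.

yes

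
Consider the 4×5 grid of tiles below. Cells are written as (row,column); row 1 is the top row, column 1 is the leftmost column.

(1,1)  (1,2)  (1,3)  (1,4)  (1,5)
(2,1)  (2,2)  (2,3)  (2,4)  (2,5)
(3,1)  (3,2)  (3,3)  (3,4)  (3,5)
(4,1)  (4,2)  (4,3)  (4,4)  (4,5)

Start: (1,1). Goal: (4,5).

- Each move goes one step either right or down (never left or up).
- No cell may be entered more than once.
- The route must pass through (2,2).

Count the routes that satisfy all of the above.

20

A right/down-only route from (1,1) to (4,5) makes exactly 3 down-moves and 4 right-moves in some order.
With no other constraints that would be C(7,3) = 35 routes.
Split at (2,2) and multiply the segment counts: (1,1)→(2,2): 2; (2,2)→(4,5): 10; product = 20.
That gives 20 routes.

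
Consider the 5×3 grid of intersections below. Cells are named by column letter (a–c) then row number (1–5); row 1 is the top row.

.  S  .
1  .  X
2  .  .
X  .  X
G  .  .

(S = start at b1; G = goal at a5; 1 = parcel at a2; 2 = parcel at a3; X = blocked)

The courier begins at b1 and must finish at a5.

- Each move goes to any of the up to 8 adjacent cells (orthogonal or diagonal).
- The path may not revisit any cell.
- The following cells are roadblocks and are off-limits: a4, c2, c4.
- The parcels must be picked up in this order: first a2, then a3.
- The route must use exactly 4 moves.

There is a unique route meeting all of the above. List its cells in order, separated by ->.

b1 -> a2 -> a3 -> b4 -> a5

The waypoints must appear in the order a2, a3, with no cell reused.
Route from b1: down-left to a2, down to a3, down-right to b4, down-left to a5 — 4 moves in all.
Check: order respected (1 at step 1, 2 at step 2); 4 moves as required.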